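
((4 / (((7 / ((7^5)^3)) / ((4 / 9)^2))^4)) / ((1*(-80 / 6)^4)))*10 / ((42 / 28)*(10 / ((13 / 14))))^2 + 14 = 23352363580479928938302865072403393497691816669142 / 14946778125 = 1562367714646190945468582000000000000000.00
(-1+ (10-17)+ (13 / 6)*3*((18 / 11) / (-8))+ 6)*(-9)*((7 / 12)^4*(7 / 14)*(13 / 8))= 9145409 / 3244032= 2.82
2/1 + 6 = 8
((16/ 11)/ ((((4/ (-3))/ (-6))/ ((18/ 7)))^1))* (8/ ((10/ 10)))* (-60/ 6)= -103680/ 77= -1346.49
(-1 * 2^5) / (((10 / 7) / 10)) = -224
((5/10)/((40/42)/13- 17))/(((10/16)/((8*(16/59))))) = -139776/1363195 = -0.10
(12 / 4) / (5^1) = 3 / 5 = 0.60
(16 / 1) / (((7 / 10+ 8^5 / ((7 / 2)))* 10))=112 / 655409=0.00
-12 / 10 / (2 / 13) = -39 / 5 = -7.80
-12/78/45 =-2/585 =-0.00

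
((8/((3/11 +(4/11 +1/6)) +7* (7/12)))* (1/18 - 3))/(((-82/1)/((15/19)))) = 4664/100491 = 0.05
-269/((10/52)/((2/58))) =-6994/145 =-48.23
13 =13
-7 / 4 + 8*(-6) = -49.75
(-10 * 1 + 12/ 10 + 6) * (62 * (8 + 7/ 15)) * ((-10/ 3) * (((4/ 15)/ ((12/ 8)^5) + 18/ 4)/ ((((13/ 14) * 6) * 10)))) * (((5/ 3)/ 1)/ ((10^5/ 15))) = 0.10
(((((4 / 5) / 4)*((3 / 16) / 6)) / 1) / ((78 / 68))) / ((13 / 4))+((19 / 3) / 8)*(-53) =-41.96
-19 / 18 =-1.06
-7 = -7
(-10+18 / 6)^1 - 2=-9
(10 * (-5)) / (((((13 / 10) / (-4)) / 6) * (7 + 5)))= 1000 / 13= 76.92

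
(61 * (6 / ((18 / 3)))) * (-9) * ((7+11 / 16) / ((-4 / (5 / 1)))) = 337635 / 64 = 5275.55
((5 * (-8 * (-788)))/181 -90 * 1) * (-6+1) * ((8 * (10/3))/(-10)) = 609200/543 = 1121.92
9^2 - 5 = 76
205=205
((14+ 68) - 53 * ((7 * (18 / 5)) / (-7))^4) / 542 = -16.27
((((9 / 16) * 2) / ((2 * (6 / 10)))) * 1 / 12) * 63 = 315 / 64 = 4.92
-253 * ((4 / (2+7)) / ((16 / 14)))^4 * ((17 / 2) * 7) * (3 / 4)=-72286907 / 279936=-258.23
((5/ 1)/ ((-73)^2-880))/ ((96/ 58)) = 145/ 213552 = 0.00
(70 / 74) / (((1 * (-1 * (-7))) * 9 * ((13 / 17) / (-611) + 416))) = 3995 / 110683539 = 0.00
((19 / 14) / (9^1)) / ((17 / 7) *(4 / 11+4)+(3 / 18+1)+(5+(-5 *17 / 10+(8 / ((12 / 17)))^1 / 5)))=1045 / 72978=0.01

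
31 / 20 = 1.55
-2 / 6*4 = -4 / 3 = -1.33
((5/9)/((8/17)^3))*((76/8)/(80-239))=-466735/1465344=-0.32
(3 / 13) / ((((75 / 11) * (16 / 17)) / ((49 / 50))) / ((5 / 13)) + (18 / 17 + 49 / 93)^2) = 4041790137 / 342222262343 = 0.01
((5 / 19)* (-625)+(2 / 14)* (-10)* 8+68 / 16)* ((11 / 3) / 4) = -1004509 / 6384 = -157.35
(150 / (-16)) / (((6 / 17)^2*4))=-7225 / 384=-18.82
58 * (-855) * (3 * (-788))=117230760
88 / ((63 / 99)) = 968 / 7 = 138.29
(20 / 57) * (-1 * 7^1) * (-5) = 700 / 57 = 12.28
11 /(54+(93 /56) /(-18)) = 0.20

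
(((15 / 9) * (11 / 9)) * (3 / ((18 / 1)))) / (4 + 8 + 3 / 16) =88 / 3159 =0.03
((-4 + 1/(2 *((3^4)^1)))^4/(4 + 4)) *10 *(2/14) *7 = 876167474405/2754990144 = 318.03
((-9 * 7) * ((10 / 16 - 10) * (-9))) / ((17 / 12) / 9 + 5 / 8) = -1148175 / 169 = -6793.93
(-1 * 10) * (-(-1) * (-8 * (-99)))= -7920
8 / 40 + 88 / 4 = 111 / 5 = 22.20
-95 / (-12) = 95 / 12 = 7.92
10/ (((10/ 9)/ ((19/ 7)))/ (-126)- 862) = -15390/ 1326623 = -0.01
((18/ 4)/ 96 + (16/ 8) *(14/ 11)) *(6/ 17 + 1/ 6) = 96725/ 71808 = 1.35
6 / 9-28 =-82 / 3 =-27.33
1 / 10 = 0.10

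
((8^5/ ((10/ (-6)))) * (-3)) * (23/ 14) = 3391488/ 35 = 96899.66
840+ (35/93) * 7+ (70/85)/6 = 842.77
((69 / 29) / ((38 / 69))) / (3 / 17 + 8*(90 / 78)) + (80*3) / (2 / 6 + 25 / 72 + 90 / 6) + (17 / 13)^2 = 848767597871 / 48570684162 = 17.47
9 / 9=1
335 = 335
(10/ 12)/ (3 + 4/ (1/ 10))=5/ 258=0.02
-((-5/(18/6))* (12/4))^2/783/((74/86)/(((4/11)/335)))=-860/21351627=-0.00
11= 11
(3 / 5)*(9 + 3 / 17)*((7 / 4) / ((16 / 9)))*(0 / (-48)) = 0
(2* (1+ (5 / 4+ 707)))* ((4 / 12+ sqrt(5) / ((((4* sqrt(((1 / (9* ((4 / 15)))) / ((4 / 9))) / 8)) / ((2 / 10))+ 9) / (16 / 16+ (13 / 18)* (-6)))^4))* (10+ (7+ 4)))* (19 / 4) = -294094768000000* sqrt(6) / 793510263+ 377321 / 8+ 967153499440000* sqrt(5) / 2380530789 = 47784.57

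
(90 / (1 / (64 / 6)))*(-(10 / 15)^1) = -640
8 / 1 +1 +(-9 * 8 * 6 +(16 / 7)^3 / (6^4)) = -11751953 / 27783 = -422.99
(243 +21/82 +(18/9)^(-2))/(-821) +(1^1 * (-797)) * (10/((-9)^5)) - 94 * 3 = -2243352391927/7950593556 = -282.16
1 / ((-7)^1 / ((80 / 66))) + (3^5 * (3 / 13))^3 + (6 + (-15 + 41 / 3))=29832137815 / 169169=176345.18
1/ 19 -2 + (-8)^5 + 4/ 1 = -622553/ 19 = -32765.95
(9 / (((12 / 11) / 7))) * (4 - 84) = -4620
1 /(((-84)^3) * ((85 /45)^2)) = -3 /6344128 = -0.00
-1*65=-65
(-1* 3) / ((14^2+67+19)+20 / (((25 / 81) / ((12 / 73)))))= -365 / 35606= -0.01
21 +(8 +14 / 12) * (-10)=-212 / 3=-70.67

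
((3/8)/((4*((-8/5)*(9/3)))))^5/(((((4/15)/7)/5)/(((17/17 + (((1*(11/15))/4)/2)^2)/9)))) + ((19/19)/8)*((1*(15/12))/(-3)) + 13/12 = 7837318565140453/7599824371187712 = 1.03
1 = 1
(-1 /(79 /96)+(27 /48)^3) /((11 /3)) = -1006875 /3559424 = -0.28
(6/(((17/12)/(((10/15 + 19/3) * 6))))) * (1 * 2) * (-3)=-1067.29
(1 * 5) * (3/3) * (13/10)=13/2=6.50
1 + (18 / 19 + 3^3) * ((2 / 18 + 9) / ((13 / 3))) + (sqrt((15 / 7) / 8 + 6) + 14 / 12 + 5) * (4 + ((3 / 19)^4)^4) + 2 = 3461296962811583152335 * sqrt(546) / 8076359579893392695068 + 1944489836748564120398515 / 22498430258274451079118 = 96.44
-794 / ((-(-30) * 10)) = -397 / 150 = -2.65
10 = 10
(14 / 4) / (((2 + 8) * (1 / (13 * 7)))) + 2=677 / 20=33.85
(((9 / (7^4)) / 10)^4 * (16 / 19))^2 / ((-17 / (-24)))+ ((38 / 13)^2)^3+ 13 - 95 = 6923856485753670018725943577328405486513707686 / 12779490876690869048454260067201390794140625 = 541.79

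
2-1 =1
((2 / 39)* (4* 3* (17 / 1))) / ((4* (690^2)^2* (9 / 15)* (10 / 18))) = 17 / 491120955000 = 0.00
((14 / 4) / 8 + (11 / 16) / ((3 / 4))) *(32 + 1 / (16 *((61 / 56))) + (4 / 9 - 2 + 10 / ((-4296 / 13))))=778562395 / 18868032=41.26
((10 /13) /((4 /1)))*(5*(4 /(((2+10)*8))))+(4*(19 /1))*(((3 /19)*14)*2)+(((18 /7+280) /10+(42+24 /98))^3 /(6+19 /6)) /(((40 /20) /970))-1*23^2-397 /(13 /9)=1871543542520837431 /100942842000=18540626.61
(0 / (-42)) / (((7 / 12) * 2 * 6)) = 0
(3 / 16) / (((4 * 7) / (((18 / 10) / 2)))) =27 / 4480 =0.01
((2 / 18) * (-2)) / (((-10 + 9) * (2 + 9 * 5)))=2 / 423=0.00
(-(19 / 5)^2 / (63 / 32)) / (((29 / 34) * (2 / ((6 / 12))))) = -98192 / 45675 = -2.15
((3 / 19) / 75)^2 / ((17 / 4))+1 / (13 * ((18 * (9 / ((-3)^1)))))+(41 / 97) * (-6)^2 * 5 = 19871080791751 / 261183048750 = 76.08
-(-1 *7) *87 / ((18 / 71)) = 14413 / 6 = 2402.17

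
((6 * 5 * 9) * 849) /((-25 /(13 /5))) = -595998 /25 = -23839.92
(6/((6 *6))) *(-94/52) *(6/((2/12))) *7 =-987/13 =-75.92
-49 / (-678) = 49 / 678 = 0.07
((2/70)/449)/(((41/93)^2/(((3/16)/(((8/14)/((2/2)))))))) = 25947/241526080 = 0.00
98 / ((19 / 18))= 1764 / 19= 92.84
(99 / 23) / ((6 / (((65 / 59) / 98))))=2145 / 265972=0.01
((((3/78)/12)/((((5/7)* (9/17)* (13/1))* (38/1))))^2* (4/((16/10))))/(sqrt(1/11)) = 14161* sqrt(11)/19241906711040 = 0.00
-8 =-8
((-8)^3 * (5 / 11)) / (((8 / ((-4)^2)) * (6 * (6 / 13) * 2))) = -8320 / 99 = -84.04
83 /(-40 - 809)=-83 /849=-0.10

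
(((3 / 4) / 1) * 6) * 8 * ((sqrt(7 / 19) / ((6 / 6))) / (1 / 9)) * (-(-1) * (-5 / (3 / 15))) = -8100 * sqrt(133) / 19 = -4916.51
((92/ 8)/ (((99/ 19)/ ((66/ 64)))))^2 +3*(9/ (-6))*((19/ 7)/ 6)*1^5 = 811471/ 258048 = 3.14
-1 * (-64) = 64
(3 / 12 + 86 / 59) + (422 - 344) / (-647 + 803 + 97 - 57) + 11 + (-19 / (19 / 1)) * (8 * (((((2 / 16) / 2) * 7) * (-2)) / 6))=495133 / 34692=14.27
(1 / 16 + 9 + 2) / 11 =177 / 176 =1.01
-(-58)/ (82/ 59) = 1711/ 41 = 41.73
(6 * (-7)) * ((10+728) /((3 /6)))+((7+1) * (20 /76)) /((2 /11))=-1177628 /19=-61980.42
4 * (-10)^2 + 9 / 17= 6809 / 17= 400.53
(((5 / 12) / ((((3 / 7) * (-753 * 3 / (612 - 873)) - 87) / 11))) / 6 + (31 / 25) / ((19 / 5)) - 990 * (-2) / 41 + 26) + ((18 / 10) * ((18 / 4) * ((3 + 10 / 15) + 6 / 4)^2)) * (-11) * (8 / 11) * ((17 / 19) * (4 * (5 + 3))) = -46897387296991 / 948335904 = -49452.30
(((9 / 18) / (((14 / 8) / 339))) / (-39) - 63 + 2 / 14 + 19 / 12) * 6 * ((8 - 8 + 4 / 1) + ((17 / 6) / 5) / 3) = -2019067 / 1260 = -1602.43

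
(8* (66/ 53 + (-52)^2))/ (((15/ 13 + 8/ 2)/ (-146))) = -2177051552/ 3551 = -613081.26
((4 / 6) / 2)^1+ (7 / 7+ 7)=25 / 3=8.33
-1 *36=-36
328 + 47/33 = 10871/33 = 329.42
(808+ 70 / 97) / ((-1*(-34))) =23.79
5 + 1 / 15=5.07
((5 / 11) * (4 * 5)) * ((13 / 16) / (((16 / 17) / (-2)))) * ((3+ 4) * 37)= -1430975 / 352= -4065.27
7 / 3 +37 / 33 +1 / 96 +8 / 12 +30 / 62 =151093 / 32736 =4.62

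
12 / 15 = 4 / 5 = 0.80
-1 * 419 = -419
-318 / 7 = -45.43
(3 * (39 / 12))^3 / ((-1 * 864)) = -1.07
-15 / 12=-5 / 4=-1.25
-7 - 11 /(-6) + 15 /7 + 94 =90.98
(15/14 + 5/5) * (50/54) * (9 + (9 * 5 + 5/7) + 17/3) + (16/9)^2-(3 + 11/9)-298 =-26938/147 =-183.25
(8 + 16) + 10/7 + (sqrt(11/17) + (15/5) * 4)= sqrt(187)/17 + 262/7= 38.23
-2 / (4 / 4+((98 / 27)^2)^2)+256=23747610910 / 92768257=255.99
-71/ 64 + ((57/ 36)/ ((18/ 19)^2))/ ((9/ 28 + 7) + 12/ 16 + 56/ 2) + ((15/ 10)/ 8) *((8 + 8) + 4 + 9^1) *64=2724779819/ 7853760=346.94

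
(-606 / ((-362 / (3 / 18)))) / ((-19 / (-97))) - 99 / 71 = 14665 / 488338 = 0.03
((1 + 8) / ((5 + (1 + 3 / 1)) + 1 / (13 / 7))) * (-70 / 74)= -4095 / 4588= -0.89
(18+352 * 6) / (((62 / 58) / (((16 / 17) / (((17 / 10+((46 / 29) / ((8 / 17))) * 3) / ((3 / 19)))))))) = 1719676800 / 68599063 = 25.07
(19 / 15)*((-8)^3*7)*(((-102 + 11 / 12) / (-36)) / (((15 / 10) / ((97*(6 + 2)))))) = -8012243456 / 1215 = -6594439.06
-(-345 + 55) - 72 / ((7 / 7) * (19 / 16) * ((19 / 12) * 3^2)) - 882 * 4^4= -225506.25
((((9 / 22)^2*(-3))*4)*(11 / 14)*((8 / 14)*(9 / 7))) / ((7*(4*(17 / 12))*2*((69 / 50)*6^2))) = -0.00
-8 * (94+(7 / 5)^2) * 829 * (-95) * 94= 5683112009.60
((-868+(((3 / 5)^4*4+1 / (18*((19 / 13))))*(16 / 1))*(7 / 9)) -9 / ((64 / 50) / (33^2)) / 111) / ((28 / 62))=-32835382496783 / 15944040000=-2059.41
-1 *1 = -1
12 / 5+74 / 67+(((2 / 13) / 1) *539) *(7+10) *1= 6154472 / 4355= 1413.20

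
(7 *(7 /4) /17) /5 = 49 /340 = 0.14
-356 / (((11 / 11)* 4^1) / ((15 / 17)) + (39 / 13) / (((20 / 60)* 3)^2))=-5340 / 113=-47.26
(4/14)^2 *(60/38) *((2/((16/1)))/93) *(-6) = -30/28861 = -0.00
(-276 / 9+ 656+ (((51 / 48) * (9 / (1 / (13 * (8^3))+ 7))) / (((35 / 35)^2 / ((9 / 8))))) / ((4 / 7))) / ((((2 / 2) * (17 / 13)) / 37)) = 4691587901 / 264027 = 17769.35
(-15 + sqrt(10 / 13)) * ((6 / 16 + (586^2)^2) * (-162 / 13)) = 1146190300575165 / 52-76412686705011 * sqrt(130) / 676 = 20753306556225.76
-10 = -10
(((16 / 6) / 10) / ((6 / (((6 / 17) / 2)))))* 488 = 976 / 255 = 3.83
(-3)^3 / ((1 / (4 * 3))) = -324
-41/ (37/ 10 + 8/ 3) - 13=-3713/ 191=-19.44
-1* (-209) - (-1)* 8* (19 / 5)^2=8113 / 25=324.52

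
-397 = -397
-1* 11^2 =-121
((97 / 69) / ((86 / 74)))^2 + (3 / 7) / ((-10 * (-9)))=904598833 / 616216230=1.47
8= 8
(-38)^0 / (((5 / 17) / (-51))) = -867 / 5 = -173.40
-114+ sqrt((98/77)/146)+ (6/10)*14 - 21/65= -1377/13+ sqrt(5621)/803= -105.83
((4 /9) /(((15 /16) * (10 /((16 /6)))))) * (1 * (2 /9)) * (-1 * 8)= -4096 /18225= -0.22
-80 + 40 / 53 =-4200 / 53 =-79.25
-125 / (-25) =5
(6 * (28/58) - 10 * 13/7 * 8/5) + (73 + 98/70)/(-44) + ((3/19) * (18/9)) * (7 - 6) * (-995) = -72702731/212135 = -342.72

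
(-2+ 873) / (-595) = -871 / 595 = -1.46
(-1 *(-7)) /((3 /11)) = 77 /3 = 25.67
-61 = -61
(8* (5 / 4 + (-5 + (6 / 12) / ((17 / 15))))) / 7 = -450 / 119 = -3.78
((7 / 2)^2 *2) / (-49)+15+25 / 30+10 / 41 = 15.58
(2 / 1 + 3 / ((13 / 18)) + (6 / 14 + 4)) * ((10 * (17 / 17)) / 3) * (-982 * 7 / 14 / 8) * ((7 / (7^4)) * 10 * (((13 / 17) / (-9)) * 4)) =2626850 / 122451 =21.45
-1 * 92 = -92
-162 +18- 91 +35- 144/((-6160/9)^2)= -474320729/2371600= -200.00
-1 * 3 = -3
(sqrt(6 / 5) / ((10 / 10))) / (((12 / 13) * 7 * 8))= 13 * sqrt(30) / 3360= 0.02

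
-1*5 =-5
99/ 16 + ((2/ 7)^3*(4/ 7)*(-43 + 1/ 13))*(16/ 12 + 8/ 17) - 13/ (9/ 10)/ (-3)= 2285485325/ 229228272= 9.97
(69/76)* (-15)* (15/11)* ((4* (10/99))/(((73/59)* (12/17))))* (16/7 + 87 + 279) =-3716992625/1174789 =-3163.97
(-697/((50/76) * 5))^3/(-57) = 977902425224/5859375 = 166895.35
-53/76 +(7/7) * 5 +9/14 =4.95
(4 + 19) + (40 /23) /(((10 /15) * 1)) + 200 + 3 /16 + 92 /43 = 3606855 /15824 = 227.94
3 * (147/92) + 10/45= 4153/828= 5.02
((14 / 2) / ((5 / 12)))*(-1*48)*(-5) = 4032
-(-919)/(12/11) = 10109/12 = 842.42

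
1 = 1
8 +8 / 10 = 44 / 5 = 8.80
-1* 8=-8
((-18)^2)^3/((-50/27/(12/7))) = -5509980288/175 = -31485601.65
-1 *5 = -5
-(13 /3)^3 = -2197 /27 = -81.37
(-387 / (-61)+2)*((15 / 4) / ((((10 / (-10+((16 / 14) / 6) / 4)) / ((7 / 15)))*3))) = -106381 / 21960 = -4.84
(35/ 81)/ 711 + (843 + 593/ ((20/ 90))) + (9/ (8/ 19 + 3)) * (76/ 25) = 3519.50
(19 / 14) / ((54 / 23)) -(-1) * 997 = 754169 / 756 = 997.58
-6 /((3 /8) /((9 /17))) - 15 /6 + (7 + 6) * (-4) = -2141 /34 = -62.97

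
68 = 68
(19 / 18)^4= 130321 / 104976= 1.24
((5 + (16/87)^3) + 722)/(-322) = -20814599/9219042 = -2.26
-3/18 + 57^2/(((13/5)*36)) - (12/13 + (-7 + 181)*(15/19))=-307505/2964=-103.75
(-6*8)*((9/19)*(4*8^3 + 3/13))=-11502864/247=-46570.30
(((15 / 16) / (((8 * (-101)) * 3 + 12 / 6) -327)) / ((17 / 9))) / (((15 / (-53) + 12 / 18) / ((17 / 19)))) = -21465 / 50977456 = -0.00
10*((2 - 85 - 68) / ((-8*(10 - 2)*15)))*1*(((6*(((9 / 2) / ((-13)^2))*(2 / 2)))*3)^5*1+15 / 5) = 5248033437679 / 1102867934792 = 4.76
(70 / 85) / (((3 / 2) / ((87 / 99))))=812 / 1683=0.48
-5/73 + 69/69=68/73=0.93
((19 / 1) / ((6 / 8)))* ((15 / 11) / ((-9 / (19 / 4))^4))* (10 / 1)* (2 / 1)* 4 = 61902475 / 288684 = 214.43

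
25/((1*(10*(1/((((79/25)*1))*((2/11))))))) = 79/55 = 1.44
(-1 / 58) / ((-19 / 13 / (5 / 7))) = 65 / 7714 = 0.01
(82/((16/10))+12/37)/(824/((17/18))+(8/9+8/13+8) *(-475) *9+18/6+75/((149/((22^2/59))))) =-14829476363/11429893363228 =-0.00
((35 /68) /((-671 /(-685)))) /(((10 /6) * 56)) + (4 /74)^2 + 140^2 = 9794474250991 /499717856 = 19600.01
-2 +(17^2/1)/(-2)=-293/2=-146.50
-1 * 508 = -508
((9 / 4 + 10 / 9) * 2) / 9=121 / 162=0.75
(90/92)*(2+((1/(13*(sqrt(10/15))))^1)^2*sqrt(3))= 135*sqrt(3)/15548+45/23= 1.97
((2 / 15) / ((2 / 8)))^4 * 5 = 4096 / 10125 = 0.40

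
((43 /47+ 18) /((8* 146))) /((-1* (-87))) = 889 /4775952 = 0.00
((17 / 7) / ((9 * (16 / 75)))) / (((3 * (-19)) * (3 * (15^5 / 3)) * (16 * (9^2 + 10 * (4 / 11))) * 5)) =-187 / 43328144160000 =-0.00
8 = 8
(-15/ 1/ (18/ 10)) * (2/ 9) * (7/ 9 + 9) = -18.11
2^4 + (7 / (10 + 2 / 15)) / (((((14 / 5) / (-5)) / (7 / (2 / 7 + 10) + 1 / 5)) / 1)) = 108811 / 7296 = 14.91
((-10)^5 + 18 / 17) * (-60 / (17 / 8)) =815991360 / 289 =2823499.52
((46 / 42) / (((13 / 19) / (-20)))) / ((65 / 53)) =-92644 / 3549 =-26.10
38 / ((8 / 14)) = 66.50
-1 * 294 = -294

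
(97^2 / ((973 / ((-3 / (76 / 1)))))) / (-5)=28227 / 369740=0.08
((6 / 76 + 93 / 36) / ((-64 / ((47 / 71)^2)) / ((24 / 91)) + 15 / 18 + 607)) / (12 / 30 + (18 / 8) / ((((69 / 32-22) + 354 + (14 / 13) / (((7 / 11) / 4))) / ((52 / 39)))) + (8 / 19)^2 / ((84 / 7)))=0.12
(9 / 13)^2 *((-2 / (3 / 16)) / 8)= -108 / 169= -0.64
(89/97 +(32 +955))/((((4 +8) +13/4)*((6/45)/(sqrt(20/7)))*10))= 574968*sqrt(35)/41419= 82.13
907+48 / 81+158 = 1065.59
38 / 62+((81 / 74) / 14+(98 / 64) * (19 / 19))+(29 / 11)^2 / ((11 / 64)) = 14588868383 / 341971168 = 42.66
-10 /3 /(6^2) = -5 /54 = -0.09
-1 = -1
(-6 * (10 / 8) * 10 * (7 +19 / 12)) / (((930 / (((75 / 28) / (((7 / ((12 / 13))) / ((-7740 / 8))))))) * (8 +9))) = 74739375 / 5371184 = 13.91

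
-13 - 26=-39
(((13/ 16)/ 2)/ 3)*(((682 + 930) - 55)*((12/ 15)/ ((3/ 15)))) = 6747/ 8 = 843.38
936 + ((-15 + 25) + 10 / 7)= 6632 / 7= 947.43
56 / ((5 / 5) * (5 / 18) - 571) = -1008 / 10273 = -0.10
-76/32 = -19/8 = -2.38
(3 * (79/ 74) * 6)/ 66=237/ 814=0.29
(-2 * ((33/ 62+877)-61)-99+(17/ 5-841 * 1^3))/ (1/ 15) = -1194894/ 31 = -38544.97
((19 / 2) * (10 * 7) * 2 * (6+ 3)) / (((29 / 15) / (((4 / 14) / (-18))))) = -98.28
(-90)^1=-90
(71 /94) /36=71 /3384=0.02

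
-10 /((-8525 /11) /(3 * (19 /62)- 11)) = -125 /961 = -0.13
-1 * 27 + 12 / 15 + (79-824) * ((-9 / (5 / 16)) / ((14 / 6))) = 9169.23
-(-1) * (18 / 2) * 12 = 108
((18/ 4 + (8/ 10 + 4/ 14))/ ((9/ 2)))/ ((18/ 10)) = 391/ 567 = 0.69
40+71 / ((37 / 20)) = 2900 / 37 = 78.38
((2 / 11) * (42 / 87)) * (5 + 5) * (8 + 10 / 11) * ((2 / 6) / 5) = 5488 / 10527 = 0.52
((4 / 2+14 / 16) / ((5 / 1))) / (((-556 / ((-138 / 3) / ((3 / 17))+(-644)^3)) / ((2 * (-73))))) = -672666781193 / 16680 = -40327744.68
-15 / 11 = -1.36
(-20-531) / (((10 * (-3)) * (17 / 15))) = 551 / 34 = 16.21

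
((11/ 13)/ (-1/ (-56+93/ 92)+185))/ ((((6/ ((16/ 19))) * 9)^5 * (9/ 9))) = 1823506432/ 432323929251112139163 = 0.00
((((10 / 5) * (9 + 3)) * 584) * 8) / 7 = 112128 / 7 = 16018.29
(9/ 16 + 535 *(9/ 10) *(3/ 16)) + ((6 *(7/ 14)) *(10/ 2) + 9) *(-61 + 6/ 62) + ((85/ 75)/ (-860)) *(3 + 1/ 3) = -2631351077/ 1919520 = -1370.84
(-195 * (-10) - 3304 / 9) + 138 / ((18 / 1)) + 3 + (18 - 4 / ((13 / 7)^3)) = 31852940 / 19773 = 1610.93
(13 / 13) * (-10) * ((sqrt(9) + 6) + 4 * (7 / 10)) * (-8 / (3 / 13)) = 12272 / 3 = 4090.67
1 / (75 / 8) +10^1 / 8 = 407 / 300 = 1.36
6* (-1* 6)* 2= -72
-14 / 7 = -2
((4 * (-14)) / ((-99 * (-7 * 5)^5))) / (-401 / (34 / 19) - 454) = 272 / 17125470140625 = 0.00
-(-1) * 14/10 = 7/5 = 1.40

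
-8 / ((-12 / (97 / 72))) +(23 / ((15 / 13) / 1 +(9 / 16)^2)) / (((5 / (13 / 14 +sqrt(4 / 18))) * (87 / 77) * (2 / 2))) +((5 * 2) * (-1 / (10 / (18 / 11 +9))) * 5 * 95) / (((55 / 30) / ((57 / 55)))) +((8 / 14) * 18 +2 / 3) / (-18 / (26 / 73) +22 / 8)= -48199737498008251 / 16895854580220 +841984 * sqrt(2) / 912195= -2851.45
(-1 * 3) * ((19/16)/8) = -57/128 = -0.45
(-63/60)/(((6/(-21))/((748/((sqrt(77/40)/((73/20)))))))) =26061 * sqrt(770)/100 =7231.63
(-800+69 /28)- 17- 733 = -1547.54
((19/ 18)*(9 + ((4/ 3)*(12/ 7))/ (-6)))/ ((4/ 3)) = 6.82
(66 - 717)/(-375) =1.74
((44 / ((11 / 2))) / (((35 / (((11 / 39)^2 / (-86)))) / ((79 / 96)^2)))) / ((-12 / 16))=755161 / 3955573440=0.00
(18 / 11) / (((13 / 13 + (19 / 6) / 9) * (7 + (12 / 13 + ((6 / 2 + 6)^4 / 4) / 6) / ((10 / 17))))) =1010880 / 395267917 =0.00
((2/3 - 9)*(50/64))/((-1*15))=125/288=0.43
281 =281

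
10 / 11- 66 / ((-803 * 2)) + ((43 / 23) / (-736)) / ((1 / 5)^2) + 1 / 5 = 73857379 / 67965920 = 1.09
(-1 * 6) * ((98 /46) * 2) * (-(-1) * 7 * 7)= -28812 /23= -1252.70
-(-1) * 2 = 2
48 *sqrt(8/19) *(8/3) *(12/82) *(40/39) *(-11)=-225280 *sqrt(38)/10127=-137.13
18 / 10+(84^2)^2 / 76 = 62234091 / 95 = 655095.69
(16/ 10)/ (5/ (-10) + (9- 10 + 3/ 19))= -304/ 255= -1.19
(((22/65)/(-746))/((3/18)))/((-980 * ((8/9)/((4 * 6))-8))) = -891/2554210750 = -0.00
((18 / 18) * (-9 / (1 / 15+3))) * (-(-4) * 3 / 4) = -405 / 46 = -8.80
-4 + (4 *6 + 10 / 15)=62 / 3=20.67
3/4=0.75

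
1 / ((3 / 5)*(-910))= -1 / 546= -0.00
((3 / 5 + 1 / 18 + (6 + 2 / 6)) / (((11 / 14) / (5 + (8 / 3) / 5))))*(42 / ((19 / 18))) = 10232572 / 5225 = 1958.39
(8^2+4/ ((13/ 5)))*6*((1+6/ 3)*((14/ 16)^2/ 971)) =93933/ 100984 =0.93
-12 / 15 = -4 / 5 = -0.80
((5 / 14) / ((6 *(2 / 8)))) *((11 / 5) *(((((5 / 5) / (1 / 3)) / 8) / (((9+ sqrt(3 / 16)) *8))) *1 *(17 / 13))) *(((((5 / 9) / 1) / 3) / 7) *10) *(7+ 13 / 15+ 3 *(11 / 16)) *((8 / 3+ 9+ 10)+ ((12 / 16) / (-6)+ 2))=1258879325 / 5693006592 - 1258879325 *sqrt(3) / 204948237312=0.21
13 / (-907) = -13 / 907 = -0.01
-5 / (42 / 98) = -35 / 3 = -11.67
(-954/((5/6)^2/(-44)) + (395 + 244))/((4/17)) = 25960887/100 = 259608.87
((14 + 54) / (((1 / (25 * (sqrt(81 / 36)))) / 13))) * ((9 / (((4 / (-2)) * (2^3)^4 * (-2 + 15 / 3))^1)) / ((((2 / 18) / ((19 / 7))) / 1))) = -296.56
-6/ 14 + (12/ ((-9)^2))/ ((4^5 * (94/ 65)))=-1948729/ 4548096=-0.43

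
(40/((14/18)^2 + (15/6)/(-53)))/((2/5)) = 179.29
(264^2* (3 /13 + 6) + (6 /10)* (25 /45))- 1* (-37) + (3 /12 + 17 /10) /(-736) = 249321234959 /574080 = 434297.02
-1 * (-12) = 12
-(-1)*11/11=1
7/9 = 0.78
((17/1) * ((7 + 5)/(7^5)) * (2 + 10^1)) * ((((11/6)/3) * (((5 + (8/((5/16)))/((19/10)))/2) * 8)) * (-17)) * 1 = -35706528/319333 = -111.82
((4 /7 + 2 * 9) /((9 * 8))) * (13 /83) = 845 /20916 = 0.04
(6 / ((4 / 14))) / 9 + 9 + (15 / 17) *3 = 713 / 51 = 13.98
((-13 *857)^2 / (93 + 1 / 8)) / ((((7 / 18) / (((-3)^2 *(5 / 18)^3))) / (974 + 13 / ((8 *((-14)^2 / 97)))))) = 4742985656383325 / 7359408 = 644479237.51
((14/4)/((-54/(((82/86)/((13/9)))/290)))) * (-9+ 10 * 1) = -287/1945320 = -0.00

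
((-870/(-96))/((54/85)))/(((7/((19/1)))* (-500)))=-9367/120960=-0.08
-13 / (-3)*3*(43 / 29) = 559 / 29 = 19.28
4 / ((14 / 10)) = 20 / 7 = 2.86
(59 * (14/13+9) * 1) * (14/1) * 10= 1082060/13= 83235.38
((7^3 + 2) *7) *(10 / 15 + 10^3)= 2416610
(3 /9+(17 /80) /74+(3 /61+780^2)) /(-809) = -659116641511 /876438240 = -752.04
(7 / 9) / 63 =1 / 81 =0.01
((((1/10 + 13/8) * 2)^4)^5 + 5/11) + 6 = 65822519213653738995241419687061155611/1153433600000000000000000000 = 57066587286.56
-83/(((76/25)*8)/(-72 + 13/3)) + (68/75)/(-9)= 94734281/410400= 230.83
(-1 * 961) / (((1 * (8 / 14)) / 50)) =-168175 / 2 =-84087.50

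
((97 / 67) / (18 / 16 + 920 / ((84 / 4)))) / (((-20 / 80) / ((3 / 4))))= -48888 / 505783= -0.10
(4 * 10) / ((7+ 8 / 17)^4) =3340840 / 260144641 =0.01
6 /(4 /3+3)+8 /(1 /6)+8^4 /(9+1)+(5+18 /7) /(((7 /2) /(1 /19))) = 27782344 /60515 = 459.10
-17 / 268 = -0.06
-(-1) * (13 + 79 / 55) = 794 / 55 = 14.44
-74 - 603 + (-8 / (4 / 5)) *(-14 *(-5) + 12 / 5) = -1401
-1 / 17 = -0.06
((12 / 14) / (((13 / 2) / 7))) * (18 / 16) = 27 / 26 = 1.04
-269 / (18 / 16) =-2152 / 9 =-239.11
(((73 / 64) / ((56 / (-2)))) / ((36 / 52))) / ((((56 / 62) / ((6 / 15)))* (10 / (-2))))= 29419 / 5644800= 0.01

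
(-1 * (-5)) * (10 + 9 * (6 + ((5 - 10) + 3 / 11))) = 1180 / 11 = 107.27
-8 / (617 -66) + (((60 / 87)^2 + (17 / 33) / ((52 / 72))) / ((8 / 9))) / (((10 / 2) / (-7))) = -86238247 / 45699940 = -1.89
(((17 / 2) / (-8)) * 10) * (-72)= 765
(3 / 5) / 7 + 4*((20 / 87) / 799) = 211339 / 2432955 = 0.09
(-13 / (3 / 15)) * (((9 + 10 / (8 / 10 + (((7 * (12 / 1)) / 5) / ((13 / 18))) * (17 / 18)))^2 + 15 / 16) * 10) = -80118350 / 1369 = -58523.27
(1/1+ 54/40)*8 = 94/5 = 18.80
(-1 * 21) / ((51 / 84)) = -588 / 17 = -34.59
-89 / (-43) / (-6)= -89 / 258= -0.34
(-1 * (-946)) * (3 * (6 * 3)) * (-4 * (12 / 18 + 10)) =-2179584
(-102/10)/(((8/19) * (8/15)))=-2907/64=-45.42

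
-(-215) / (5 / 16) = 688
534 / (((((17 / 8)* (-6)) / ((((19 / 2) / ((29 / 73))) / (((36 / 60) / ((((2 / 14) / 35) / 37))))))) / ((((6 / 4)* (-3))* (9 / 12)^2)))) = 3332961 / 7150472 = 0.47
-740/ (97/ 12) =-8880/ 97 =-91.55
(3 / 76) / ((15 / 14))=0.04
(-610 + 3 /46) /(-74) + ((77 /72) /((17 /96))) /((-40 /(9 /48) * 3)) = 57170753 /6944160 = 8.23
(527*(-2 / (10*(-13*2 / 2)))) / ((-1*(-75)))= 527 / 4875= 0.11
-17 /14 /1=-17 /14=-1.21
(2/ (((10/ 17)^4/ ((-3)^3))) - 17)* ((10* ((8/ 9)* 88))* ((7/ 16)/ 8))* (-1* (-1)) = -180185159/ 9000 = -20020.57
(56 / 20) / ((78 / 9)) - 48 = -3099 / 65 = -47.68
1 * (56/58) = 28/29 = 0.97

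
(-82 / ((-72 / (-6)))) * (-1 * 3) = 41 / 2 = 20.50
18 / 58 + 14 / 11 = 505 / 319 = 1.58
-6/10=-3/5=-0.60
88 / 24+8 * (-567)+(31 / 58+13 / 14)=-2759300 / 609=-4530.87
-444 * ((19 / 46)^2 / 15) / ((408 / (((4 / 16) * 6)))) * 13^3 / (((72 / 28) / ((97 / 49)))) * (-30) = 2846496913 / 3021648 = 942.03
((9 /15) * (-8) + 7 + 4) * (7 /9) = 217 /45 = 4.82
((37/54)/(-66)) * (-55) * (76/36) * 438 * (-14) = -1796165/243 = -7391.63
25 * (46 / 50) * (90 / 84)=24.64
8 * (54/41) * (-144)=-62208/41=-1517.27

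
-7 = -7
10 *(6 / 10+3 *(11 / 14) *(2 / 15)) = 64 / 7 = 9.14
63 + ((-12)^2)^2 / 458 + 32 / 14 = 177229 / 1603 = 110.56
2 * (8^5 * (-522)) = -34209792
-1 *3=-3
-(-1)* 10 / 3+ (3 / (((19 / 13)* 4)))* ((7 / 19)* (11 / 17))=254489 / 73644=3.46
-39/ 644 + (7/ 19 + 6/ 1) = 77183/ 12236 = 6.31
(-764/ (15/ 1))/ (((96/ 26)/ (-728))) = 451906/ 45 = 10042.36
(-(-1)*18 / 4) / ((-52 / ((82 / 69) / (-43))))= 123 / 51428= 0.00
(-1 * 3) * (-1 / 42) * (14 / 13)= 1 / 13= 0.08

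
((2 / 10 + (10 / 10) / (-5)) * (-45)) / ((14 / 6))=0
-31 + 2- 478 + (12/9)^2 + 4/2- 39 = -4880/9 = -542.22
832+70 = 902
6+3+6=15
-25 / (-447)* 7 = 0.39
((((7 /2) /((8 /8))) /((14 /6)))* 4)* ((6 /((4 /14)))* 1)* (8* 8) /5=8064 /5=1612.80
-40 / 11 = -3.64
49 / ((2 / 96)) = 2352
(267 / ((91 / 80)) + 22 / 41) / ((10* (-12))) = -438881 / 223860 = -1.96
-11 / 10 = -1.10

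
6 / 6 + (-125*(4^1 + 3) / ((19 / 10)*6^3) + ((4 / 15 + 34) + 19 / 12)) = 178103 / 5130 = 34.72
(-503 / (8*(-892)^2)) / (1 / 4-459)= 503 / 2920086880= 0.00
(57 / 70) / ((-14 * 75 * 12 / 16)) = -19 / 18375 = -0.00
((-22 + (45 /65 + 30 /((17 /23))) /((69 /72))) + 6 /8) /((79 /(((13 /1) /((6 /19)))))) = 8431307 /741336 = 11.37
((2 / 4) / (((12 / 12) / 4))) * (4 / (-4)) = -2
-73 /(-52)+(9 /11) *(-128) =-59101 /572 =-103.32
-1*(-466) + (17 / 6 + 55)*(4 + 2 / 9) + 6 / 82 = 786256 / 1107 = 710.26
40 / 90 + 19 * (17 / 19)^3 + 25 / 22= 1085767 / 71478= 15.19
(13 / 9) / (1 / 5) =65 / 9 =7.22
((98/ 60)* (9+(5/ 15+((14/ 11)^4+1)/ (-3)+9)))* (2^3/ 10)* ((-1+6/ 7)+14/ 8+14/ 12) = 62.07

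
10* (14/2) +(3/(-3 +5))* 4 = 76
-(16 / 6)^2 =-64 / 9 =-7.11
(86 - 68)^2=324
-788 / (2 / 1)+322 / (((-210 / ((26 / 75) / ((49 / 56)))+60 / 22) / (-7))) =-235103894 / 603255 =-389.73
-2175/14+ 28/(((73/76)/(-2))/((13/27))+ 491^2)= -1036112860283/6669237190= -155.36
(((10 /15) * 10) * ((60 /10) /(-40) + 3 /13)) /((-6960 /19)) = -0.00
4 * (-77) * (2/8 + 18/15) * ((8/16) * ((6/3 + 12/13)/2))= -42427/130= -326.36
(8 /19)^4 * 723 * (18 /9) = 5922816 /130321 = 45.45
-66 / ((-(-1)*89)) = -66 / 89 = -0.74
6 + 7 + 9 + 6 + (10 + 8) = 46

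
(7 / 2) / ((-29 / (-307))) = 37.05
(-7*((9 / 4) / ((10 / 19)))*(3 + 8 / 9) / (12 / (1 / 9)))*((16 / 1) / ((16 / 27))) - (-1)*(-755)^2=18239869 / 32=569995.91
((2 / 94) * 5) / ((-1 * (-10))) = 1 / 94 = 0.01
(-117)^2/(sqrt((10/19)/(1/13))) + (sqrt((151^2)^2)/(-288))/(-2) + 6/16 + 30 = 40297/576 + 1053* sqrt(2470)/10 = 5303.27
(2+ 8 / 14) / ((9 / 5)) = 10 / 7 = 1.43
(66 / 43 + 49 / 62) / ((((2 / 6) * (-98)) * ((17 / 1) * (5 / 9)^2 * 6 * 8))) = -502119 / 1776622400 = -0.00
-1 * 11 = -11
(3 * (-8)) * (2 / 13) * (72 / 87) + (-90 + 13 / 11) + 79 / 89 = -33581476 / 369083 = -90.99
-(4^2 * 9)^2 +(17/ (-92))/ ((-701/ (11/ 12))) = -16047673157/ 773904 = -20736.00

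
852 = 852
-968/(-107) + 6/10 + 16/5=6873/535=12.85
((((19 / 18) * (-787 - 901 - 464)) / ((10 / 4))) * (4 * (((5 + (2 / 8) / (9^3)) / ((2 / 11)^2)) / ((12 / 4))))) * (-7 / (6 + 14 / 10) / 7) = 18034684822 / 728271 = 24763.70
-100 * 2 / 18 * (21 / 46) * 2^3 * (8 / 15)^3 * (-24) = 458752 / 3105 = 147.75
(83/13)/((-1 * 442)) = -0.01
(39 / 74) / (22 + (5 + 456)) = 13 / 11914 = 0.00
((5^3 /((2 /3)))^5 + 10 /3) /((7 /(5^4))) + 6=13904571533407157 /672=20691326686617.79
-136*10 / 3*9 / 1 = -4080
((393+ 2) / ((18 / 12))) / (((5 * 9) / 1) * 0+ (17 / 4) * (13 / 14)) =44240 / 663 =66.73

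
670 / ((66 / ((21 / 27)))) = 2345 / 297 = 7.90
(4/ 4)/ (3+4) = 1/ 7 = 0.14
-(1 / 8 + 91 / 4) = -183 / 8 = -22.88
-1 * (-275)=275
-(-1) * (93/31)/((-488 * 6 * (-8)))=1/7808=0.00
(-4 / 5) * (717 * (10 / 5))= -5736 / 5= -1147.20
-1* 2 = -2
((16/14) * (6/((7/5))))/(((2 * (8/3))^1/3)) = 135/49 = 2.76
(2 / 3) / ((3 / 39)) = 26 / 3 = 8.67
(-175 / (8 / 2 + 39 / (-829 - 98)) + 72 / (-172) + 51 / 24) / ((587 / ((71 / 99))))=-115432439 / 2222621496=-0.05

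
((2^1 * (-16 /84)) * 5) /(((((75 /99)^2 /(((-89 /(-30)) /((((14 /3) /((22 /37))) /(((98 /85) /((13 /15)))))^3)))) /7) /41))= -4702284655348896 /341713400770625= -13.76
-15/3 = -5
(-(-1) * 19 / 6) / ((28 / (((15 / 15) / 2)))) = 0.06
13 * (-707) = -9191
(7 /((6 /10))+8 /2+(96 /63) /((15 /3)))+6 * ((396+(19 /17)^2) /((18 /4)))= 16557353 /30345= 545.64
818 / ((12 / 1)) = 409 / 6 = 68.17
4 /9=0.44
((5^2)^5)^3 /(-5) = -186264514923095703125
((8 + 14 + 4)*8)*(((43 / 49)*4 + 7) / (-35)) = -21424 / 343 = -62.46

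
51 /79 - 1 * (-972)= 76839 /79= 972.65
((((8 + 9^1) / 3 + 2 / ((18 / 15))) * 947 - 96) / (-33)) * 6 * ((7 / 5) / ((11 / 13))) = -3739372 / 1815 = -2060.26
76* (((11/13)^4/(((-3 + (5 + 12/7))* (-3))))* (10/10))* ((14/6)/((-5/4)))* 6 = 218092336/5569395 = 39.16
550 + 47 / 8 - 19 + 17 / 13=55971 / 104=538.18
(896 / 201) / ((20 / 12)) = 2.67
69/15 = 23/5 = 4.60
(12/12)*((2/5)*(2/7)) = 4/35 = 0.11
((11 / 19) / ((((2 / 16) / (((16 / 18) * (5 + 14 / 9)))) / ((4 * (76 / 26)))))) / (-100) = -83072 / 26325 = -3.16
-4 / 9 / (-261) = 4 / 2349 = 0.00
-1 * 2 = -2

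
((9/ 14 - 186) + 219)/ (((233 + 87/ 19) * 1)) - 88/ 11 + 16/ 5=-1471959/ 315980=-4.66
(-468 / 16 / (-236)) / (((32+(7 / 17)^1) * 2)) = 0.00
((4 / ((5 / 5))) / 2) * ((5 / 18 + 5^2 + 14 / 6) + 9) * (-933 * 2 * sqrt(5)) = -409898 * sqrt(5) / 3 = -305519.93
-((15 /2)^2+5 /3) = -695 /12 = -57.92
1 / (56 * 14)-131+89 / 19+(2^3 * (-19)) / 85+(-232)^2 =67987597263 / 1266160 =53695.90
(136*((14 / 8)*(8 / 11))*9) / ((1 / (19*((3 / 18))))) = 4933.09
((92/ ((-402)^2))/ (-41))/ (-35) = 23/ 57975435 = 0.00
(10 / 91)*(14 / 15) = 4 / 39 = 0.10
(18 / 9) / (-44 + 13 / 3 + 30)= -6 / 29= -0.21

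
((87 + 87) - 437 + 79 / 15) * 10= -7732 / 3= -2577.33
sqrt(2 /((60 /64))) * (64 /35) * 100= 1024 * sqrt(30) /21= 267.08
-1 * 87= -87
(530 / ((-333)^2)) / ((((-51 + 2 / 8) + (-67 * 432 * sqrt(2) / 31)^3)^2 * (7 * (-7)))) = -566405265437245798456649543674856938211360 / 30775639106022253862333044459231369972746413221810958732424310281 + 31142947023021675253729780039680 * sqrt(2) / 54278023114677696406231118975716701891968982754516682067767743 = -0.00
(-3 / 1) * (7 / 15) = -7 / 5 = -1.40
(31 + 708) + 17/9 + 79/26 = 174079/234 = 743.93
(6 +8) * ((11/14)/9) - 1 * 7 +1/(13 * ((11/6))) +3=-3521/1287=-2.74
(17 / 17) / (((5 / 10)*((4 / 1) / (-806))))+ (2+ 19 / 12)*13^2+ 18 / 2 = 2539 / 12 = 211.58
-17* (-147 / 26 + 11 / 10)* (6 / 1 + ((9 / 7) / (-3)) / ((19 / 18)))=3743808 / 8645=433.06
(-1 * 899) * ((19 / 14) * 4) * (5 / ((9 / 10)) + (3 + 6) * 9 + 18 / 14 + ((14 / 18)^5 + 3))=-1286754500824 / 2893401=-444720.42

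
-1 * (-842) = 842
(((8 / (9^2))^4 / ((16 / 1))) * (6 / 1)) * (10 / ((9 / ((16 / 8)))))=10240 / 129140163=0.00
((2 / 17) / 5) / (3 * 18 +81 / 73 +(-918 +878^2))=0.00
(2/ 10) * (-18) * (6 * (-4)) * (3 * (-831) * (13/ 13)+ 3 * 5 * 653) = 3154464/ 5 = 630892.80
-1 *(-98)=98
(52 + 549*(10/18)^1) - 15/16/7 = 39969/112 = 356.87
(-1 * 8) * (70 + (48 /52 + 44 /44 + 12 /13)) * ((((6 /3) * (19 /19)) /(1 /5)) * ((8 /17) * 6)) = -3636480 /221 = -16454.66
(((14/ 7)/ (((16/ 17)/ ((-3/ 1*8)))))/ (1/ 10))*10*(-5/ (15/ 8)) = 13600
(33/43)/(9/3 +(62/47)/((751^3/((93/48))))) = 5255591430408/20544584723827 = 0.26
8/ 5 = 1.60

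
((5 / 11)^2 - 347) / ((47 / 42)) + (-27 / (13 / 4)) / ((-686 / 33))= -7848425202 / 25358333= -309.50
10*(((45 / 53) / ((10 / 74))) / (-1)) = -3330 / 53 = -62.83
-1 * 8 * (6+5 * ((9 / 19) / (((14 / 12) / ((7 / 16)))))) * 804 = -841788 / 19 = -44304.63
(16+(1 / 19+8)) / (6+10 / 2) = 457 / 209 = 2.19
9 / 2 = 4.50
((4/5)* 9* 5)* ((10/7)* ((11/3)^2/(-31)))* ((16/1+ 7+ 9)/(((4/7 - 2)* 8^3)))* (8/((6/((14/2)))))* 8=6776/93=72.86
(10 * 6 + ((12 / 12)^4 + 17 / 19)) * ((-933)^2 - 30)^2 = 891053871920856 / 19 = 46897572206360.84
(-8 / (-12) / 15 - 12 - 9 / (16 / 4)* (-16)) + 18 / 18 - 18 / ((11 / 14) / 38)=-418523 / 495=-845.50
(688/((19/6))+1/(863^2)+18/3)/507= 3159310117/7174359777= 0.44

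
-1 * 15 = -15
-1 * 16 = -16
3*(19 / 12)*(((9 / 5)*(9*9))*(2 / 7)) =13851 / 70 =197.87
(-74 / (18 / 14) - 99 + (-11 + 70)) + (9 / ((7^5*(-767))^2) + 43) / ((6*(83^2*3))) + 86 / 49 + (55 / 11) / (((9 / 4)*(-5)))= -96.24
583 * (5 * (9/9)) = 2915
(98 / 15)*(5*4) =392 / 3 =130.67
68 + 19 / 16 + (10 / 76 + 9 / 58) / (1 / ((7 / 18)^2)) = 49437485 / 714096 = 69.23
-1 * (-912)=912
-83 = -83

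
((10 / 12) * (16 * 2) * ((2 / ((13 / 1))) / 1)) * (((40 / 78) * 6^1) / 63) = 6400 / 31941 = 0.20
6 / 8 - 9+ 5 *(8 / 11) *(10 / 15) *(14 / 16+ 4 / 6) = -1787 / 396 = -4.51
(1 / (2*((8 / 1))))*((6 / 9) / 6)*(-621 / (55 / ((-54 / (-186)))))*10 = -621 / 2728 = -0.23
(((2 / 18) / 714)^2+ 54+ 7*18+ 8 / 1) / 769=7763173489 / 31754683044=0.24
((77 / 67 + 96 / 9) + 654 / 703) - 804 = -111806533 / 141303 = -791.25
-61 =-61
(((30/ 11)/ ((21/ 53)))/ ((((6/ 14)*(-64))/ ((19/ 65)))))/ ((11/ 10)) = -5035/ 75504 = -0.07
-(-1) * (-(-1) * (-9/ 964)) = -9/ 964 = -0.01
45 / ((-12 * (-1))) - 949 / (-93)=5191 / 372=13.95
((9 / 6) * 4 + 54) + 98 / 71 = 4358 / 71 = 61.38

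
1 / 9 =0.11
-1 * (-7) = 7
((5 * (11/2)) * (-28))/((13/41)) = -31570/13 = -2428.46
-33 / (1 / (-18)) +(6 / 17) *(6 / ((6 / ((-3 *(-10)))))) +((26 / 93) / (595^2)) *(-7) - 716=-524022476 / 4703475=-111.41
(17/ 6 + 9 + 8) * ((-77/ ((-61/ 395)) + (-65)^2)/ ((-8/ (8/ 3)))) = -17144330/ 549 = -31228.29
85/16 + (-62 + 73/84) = -55.82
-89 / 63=-1.41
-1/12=-0.08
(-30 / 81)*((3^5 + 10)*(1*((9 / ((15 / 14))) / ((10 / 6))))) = -7084 / 15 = -472.27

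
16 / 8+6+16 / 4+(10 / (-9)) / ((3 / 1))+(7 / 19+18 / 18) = 6668 / 513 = 13.00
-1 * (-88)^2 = -7744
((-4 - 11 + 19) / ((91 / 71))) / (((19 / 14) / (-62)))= -35216 / 247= -142.57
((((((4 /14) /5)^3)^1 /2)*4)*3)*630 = 864 /1225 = 0.71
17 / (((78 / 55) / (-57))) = -17765 / 26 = -683.27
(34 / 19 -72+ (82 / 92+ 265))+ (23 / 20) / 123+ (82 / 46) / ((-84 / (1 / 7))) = 5154004777 / 26337990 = 195.69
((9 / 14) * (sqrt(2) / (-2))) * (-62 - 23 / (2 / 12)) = 450 * sqrt(2) / 7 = 90.91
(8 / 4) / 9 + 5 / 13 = 71 / 117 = 0.61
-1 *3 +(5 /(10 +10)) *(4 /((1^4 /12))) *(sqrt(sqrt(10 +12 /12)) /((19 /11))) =-3 +132 *11^(1 /4) /19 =9.65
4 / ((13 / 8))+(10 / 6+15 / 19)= 3644 / 741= 4.92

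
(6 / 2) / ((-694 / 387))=-1161 / 694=-1.67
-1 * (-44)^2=-1936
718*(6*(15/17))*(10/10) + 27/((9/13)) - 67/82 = 5352067/1394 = 3839.36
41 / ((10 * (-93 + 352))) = 41 / 2590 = 0.02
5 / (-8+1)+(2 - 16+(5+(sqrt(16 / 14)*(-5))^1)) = -68 / 7 - 10*sqrt(14) / 7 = -15.06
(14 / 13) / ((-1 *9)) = -14 / 117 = -0.12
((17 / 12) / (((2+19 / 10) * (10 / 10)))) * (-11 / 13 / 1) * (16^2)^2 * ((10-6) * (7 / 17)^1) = -50462720 / 1521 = -33177.33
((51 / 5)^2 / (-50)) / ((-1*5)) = 2601 / 6250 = 0.42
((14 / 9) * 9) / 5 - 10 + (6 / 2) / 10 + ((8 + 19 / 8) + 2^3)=459 / 40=11.48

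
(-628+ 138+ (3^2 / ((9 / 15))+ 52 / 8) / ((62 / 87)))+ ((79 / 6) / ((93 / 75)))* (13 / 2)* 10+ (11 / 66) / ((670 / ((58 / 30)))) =107652056 / 467325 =230.36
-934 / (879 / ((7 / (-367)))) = 6538 / 322593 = 0.02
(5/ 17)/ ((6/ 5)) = 25/ 102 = 0.25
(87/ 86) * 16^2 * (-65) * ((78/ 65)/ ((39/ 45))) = -1002240/ 43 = -23307.91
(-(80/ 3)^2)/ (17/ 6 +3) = -2560/ 21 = -121.90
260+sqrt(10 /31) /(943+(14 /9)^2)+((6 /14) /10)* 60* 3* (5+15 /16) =81* sqrt(310) /2373949+17125 /56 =305.80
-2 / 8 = -1 / 4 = -0.25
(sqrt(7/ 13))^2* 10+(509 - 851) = -4376/ 13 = -336.62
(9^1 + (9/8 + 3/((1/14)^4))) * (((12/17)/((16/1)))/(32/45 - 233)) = -124478775/5686432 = -21.89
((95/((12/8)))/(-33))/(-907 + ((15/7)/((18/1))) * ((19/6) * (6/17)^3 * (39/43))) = 280974470/132784854939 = 0.00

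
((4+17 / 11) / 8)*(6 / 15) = 61 / 220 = 0.28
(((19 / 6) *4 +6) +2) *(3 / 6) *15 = 155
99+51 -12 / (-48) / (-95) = 56999 / 380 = 150.00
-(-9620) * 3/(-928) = -7215/232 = -31.10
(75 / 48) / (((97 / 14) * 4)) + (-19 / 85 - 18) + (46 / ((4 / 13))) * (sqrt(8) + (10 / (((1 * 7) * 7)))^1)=159572971 / 12928160 + 299 * sqrt(2)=435.19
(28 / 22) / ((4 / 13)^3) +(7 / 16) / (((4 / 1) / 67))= 35917 / 704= 51.02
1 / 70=0.01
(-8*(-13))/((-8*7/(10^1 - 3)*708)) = -0.02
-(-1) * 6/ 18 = 1/ 3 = 0.33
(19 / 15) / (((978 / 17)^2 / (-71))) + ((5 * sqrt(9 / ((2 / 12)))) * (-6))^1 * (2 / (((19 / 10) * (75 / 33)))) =-792 * sqrt(6) / 19 - 389861 / 14347260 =-102.13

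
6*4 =24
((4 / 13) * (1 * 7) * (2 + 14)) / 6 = 224 / 39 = 5.74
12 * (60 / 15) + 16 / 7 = 352 / 7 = 50.29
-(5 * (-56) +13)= 267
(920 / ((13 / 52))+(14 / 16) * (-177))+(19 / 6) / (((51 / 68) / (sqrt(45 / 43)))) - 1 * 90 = 38 * sqrt(215) / 129+27481 / 8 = 3439.44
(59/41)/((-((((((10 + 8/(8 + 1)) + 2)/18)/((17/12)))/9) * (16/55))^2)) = -3045704609475/564936704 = -5391.23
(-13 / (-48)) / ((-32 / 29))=-377 / 1536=-0.25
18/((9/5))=10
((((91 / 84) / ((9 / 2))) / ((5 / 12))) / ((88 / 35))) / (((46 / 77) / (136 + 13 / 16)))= 1394393 / 26496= 52.63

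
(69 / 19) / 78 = 23 / 494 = 0.05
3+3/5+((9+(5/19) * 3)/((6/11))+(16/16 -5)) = 1667/95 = 17.55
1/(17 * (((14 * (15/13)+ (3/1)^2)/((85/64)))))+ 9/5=188677/104640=1.80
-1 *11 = -11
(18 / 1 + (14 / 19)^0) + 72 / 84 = 139 / 7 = 19.86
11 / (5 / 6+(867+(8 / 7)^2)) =3234 / 255527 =0.01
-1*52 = -52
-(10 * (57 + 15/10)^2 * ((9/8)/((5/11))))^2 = -1836596854521/256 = -7174206462.97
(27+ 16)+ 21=64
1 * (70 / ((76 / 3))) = 105 / 38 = 2.76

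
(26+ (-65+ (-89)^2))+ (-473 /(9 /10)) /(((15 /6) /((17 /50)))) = 1757368 /225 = 7810.52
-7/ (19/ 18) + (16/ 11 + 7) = 381/ 209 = 1.82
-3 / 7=-0.43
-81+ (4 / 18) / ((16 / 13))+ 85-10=-419 / 72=-5.82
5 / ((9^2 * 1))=5 / 81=0.06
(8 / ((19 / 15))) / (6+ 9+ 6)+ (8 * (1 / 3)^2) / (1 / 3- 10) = 0.21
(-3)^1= -3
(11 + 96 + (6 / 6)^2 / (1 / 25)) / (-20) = -6.60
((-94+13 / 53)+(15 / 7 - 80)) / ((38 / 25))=-795850 / 7049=-112.90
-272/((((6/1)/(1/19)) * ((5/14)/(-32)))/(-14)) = -852992/285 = -2992.95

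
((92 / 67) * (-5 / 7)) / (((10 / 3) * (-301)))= 0.00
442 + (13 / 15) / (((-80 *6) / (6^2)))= 88387 / 200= 441.94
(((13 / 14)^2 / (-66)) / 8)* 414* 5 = -58305 / 17248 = -3.38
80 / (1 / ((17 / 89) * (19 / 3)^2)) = 490960 / 801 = 612.93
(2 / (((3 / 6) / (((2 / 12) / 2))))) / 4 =1 / 12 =0.08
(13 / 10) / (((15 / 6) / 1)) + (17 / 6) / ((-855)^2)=0.52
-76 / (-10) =38 / 5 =7.60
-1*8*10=-80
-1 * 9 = -9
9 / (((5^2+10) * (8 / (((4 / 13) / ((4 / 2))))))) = 9 / 1820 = 0.00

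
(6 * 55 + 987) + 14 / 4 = 2641 / 2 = 1320.50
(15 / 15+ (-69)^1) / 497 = -68 / 497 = -0.14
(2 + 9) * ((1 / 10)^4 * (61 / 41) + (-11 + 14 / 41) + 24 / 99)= -114.58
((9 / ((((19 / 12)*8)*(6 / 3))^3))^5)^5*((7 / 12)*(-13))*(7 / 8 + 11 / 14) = -175979421660320334004552287524046111935863676729154220998743529 / 36827259274413935902886789868030306547033299891250476531093210326197032591287208405141757937856694589034741076309590114978108380504764587180032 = -0.00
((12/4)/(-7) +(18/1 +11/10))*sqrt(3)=1307*sqrt(3)/70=32.34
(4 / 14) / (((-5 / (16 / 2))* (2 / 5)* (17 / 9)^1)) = -72 / 119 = -0.61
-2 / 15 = -0.13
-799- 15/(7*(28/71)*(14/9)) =-2202041/2744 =-802.49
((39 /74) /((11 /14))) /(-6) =-91 /814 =-0.11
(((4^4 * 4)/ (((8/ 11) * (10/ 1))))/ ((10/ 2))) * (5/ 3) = 704/ 15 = 46.93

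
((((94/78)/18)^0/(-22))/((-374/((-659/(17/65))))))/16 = -0.02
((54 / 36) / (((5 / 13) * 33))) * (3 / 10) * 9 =351 / 1100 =0.32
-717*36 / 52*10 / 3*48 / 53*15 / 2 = -7743600 / 689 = -11238.90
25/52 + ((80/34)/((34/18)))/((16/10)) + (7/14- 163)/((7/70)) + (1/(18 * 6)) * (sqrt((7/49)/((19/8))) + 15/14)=-3074579665/1893528 + sqrt(266)/7182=-1623.73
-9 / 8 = -1.12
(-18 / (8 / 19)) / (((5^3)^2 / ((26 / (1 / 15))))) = -6669 / 6250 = -1.07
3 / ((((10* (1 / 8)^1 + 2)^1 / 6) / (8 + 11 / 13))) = 8280 / 169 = 48.99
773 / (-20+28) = 773 / 8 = 96.62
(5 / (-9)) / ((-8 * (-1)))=-5 / 72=-0.07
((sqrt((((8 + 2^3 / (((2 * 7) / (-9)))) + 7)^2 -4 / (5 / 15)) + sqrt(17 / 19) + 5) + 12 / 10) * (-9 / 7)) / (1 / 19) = -9 * sqrt(931 * sqrt(323) + 1594898) / 49 -1026 / 35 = -262.49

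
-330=-330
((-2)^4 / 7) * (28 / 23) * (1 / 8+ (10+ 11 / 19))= 13016 / 437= 29.78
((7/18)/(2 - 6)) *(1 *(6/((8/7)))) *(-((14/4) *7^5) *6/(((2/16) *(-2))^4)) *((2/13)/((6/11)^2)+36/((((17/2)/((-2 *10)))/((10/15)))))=-5132586803932/1989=-2580486075.38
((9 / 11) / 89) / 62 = 9 / 60698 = 0.00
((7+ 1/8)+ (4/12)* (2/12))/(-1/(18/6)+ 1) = 10.77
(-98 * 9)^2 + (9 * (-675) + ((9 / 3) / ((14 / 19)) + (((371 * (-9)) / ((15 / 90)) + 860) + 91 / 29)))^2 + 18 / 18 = 105153156905189 / 164836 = 637925919.73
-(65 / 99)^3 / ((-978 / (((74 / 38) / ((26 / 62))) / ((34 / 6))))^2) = -2137864625 / 10758353952852396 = -0.00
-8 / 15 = -0.53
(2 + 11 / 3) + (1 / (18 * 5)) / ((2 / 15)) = 23 / 4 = 5.75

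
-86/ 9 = -9.56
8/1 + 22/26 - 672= -8621/13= -663.15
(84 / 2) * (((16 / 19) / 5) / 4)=168 / 95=1.77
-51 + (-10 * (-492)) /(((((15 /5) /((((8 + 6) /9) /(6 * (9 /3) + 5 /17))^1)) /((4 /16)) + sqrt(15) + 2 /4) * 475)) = -5492693645961 /107854657955 - 55737696 * sqrt(15) /107854657955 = -50.93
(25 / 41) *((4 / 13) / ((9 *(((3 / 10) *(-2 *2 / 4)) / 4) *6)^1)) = -2000 / 43173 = -0.05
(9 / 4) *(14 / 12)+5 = 61 / 8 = 7.62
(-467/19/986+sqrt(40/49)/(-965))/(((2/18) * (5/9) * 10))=-0.04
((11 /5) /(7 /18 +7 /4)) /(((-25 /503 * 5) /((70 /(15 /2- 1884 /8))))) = 3018 /2375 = 1.27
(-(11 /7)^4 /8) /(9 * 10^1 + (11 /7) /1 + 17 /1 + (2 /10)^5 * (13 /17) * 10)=-155560625 /22158299408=-0.01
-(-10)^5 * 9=900000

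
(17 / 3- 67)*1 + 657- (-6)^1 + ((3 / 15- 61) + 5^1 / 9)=24364 / 45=541.42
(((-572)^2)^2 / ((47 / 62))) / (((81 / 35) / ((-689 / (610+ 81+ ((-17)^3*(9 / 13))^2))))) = -3633811.64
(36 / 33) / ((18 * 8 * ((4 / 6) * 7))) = 1 / 616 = 0.00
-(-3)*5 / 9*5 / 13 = 25 / 39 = 0.64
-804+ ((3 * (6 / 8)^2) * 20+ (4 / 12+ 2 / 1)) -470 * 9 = -4997.92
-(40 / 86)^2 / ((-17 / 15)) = 6000 / 31433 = 0.19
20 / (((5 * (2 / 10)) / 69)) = 1380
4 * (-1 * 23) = -92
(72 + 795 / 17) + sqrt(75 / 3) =2104 / 17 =123.76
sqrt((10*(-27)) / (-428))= 3*sqrt(3210) / 214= 0.79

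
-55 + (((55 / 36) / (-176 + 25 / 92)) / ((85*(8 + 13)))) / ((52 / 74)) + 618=760364620937 / 1350558846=563.00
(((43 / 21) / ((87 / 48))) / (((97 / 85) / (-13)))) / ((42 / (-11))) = 3.37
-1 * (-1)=1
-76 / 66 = -38 / 33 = -1.15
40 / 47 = 0.85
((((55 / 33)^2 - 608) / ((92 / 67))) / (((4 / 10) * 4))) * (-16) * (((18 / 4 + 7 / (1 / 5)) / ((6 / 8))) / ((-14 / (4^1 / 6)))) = -144154855 / 13041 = -11053.97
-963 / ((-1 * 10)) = 963 / 10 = 96.30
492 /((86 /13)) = 3198 /43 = 74.37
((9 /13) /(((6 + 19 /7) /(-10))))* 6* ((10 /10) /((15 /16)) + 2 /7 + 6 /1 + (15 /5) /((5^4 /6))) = -3487608 /99125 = -35.18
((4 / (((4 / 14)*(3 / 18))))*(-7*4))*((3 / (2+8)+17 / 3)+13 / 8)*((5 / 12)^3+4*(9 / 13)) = -2849441287 / 56160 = -50737.91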